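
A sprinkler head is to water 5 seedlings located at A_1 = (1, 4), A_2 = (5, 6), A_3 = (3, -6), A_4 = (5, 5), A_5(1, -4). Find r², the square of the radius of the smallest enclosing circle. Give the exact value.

A smallest enclosing disk is always determined by at most three of the input points on its boundary.
The farthest pair is A_2–A_3 with squared distance 148. The circle on this segment as diameter has centre (4, 0) and r² = 148/4 = 37.
Check A_1: distance² to centre = 25 ≤ 37, so it lies inside.
All remaining points lie in this disk, and no smaller disk contains both endpoints, so this is the minimum enclosing circle.

37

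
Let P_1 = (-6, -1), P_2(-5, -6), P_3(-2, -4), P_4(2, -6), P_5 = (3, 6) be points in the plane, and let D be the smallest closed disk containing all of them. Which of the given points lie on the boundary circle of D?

P_2, P_5

A smallest enclosing disk is always determined by at most three of the input points on its boundary.
The farthest pair is P_2–P_5 with squared distance 208. The circle on this segment as diameter has centre (-1, 0) and r² = 208/4 = 52.
Check P_1: distance² to centre = 26 ≤ 52, so it lies inside.
All remaining points lie in this disk, and no smaller disk contains both endpoints, so this is the minimum enclosing circle.
The points at distance exactly r from the centre are P_2, P_5 — 2 points.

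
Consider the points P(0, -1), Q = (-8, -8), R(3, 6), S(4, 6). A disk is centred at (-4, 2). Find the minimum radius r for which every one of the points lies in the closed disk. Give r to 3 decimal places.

10.770

The required radius is the distance from (-4, 2) to the farthest point.
Squared distances: 25, 116, 65, 80.
Maximum is 116, attained at Q.
r = √116 ≈ 10.770.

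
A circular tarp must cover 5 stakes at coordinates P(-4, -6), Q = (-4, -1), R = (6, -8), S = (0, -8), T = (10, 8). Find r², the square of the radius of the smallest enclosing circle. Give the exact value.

98

The farthest pair is P–T with squared distance 392. The circle on this segment as diameter has centre (3, 1) and r² = 392/4 = 98.
Check Q: distance² to centre = 53 ≤ 98, so it lies inside.
All remaining points lie in this disk, and no smaller disk contains both endpoints, so this is the minimum enclosing circle.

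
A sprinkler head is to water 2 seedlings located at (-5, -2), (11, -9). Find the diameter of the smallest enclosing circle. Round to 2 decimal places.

The smallest circle enclosing two points has them as diameter endpoints.
Centre = midpoint = (3, -5.5); r² = |(-5, -2)−(11, -9)|²/4 = 305/4 = 76.25.
Diameter = 2r = 2√(76.25) ≈ 17.46.

17.46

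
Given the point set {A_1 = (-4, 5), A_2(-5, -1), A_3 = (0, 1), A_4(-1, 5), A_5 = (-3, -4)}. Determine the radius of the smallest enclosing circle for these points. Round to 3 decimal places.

4.638

The minimum enclosing circle of a finite set is fixed by two of the points (as a diameter) or three (as a circumcircle).
The minimum enclosing circle is determined by three boundary points: A_1, A_4, A_5.
Their circumcentre is (-2.5, 11/18) with r² = 3485/162.
The farthest remaining point A_2 is at distance² 1433/162 ≤ 3485/162.
r = √(3485/162) ≈ 4.638.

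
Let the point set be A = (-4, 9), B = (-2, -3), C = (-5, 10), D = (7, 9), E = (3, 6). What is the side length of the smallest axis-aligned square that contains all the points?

13

The bounding box has width 12 and height 13.
An axis-aligned square enclosing the set must have side ≥ max(width, height).
So the minimum side is max(12, 13) = 13.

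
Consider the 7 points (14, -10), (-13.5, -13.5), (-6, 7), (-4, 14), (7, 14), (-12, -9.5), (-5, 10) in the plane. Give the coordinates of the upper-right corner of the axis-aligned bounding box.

(14, 14)

x-range [-13.5, 14], y-range [-13.5, 14].
The upper-right corner is (14, 14).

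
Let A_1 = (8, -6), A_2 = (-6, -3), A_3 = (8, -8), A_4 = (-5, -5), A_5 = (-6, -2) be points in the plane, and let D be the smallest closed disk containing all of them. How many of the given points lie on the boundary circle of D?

2

The farthest pair is A_3–A_5 with squared distance 232. The circle on this segment as diameter has centre (1, -5) and r² = 232/4 = 58.
Check A_1: distance² to centre = 50 ≤ 58, so it lies inside.
All remaining points lie in this disk, and no smaller disk contains both endpoints, so this is the minimum enclosing circle.
The points at distance exactly r from the centre are A_3, A_5 — 2 points.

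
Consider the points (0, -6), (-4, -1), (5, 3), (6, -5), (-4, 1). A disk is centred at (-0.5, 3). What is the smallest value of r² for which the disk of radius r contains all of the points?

106.25

The required radius is the distance from (-0.5, 3) to the farthest point.
Squared distances: 81.25, 28.25, 30.25, 106.25, 16.25.
Maximum is 106.25, attained at (6, -5).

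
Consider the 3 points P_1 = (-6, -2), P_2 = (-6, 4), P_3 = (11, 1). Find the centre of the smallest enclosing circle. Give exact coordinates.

Side lengths²: P_1P_2² = 36, P_1P_3² = 298, P_2P_3² = 298.
Since P_2P_3² = 298 < 298 + 36 = 334, the triangle is acute, so the smallest enclosing circle is the circumcircle.
Circumcentre = (38/17, 1), r² = 22201/289.
Centre = (38/17, 1).

(38/17, 1)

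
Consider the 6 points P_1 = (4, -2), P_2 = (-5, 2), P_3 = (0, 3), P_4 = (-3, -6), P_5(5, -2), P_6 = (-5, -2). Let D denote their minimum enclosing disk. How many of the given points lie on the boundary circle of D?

The minimum enclosing circle is determined by three boundary points: P_2, P_4, P_5.
Their circumcentre is (-4/9, -10/9) with r² = 2465/81.
The farthest remaining point P_6 is at distance² 1745/81 ≤ 2465/81.
The points at distance exactly r from the centre are P_2, P_4, P_5 — 3 points.

3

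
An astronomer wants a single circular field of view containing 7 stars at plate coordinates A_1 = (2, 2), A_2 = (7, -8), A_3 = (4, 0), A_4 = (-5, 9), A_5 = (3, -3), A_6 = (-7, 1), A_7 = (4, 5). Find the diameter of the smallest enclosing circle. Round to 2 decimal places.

20.81

The farthest pair is A_2–A_4 with squared distance 433. The circle on this segment as diameter has centre (1, 0.5) and r² = 433/4 = 108.25.
Check A_1: distance² to centre = 3.25 ≤ 108.25, so it lies inside.
All remaining points lie in this disk, and no smaller disk contains both endpoints, so this is the minimum enclosing circle.
Diameter = 2r = 2√(108.25) ≈ 20.81.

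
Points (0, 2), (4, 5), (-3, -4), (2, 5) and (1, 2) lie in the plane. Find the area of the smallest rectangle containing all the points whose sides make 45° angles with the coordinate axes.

In coordinates u = x + y, v = x − y the rectangle is axis-aligned; the map (x,y)→(u,v) scales areas by 2.
u-values: 2, 9, -7, 7, 3; range = 9 − (-7) = 16.
v-values: -2, -1, 1, -3, -1; range = 1 − (-3) = 4.
Area = (16 × 4) / 2 = 32.

32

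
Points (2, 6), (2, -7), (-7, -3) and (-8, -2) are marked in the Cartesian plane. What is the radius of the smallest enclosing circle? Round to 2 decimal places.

The minimum enclosing circle of a finite set is fixed by two of the points (as a diameter) or three (as a circumcircle).
The minimum enclosing circle is determined by three boundary points: (2, 6), (2, -7), (-8, -2).
Their circumcentre is (-1, -0.5) with r² = 51.25.
The farthest remaining point (-7, -3) is at distance² 42.25 ≤ 51.25.
r = √(51.25) ≈ 7.16.

7.16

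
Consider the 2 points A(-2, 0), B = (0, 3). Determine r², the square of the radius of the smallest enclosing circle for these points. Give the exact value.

The smallest circle enclosing two points has them as diameter endpoints.
Centre = midpoint = (-1, 1.5); r² = |AB|²/4 = 13/4 = 3.25.

3.25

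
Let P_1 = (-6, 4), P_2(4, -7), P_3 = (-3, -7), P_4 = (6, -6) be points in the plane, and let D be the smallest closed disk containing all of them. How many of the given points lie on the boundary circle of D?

2

A smallest enclosing disk is always determined by at most three of the input points on its boundary.
The farthest pair is P_1–P_4 with squared distance 244. The circle on this segment as diameter has centre (0, -1) and r² = 244/4 = 61.
Check P_2: distance² to centre = 52 ≤ 61, so it lies inside.
All remaining points lie in this disk, and no smaller disk contains both endpoints, so this is the minimum enclosing circle.
The points at distance exactly r from the centre are P_1, P_4 — 2 points.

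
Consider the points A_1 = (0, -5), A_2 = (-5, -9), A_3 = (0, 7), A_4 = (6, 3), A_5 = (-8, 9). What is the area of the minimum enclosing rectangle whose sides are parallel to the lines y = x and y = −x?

In coordinates u = x + y, v = x − y the rectangle is axis-aligned; the map (x,y)→(u,v) scales areas by 2.
u-values: -5, -14, 7, 9, 1; range = 9 − (-14) = 23.
v-values: 5, 4, -7, 3, -17; range = 5 − (-17) = 22.
Area = (23 × 22) / 2 = 253.

253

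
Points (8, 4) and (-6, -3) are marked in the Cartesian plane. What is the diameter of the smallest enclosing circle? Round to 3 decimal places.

15.652

The smallest circle enclosing two points has them as diameter endpoints.
Centre = midpoint = (1, 0.5); r² = |(8, 4)−(-6, -3)|²/4 = 245/4 = 61.25.
Diameter = 2r = 2√(61.25) ≈ 15.652.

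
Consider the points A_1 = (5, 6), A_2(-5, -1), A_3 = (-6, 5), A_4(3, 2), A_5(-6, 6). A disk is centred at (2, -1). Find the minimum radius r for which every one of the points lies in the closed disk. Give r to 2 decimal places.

The required radius is the distance from (2, -1) to the farthest point.
Squared distances: 58, 49, 100, 10, 113.
Maximum is 113, attained at A_5.
r = √113 ≈ 10.63.

10.63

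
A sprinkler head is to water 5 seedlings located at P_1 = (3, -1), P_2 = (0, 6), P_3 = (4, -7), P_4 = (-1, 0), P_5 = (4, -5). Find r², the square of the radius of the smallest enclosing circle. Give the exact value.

The minimum enclosing circle of a finite set is fixed by two of the points (as a diameter) or three (as a circumcircle).
The farthest pair is P_2–P_3 with squared distance 185. The circle on this segment as diameter has centre (2, -0.5) and r² = 185/4 = 46.25.
Check P_1: distance² to centre = 1.25 ≤ 46.25, so it lies inside.
All remaining points lie in this disk, and no smaller disk contains both endpoints, so this is the minimum enclosing circle.

46.25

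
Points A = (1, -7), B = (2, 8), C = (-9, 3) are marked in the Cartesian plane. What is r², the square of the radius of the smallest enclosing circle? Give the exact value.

Side lengths²: AB² = 226, AC² = 200, BC² = 146.
Since AB² = 226 < 200 + 146 = 346, the triangle is acute, so the smallest enclosing circle is the circumcircle.
Circumcentre = (-1.3125, 0.6875), r² = 64.4453125.

64.4453125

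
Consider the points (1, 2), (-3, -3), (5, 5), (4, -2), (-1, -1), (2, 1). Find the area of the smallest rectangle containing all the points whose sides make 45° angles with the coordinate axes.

In coordinates u = x + y, v = x − y the rectangle is axis-aligned; the map (x,y)→(u,v) scales areas by 2.
u-values: 3, -6, 10, 2, -2, 3; range = 10 − (-6) = 16.
v-values: -1, 0, 0, 6, 0, 1; range = 6 − (-1) = 7.
Area = (16 × 7) / 2 = 56.

56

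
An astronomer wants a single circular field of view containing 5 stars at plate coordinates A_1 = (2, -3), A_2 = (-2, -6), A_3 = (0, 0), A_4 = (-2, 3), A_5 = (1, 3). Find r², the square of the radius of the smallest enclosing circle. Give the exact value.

22.5

The minimum enclosing circle of a finite set is fixed by two of the points (as a diameter) or three (as a circumcircle).
The farthest pair is A_2–A_5 with squared distance 90. The circle on this segment as diameter has centre (-0.5, -1.5) and r² = 90/4 = 22.5.
Check A_1: distance² to centre = 8.5 ≤ 22.5, so it lies inside.
All remaining points lie in this disk, and no smaller disk contains both endpoints, so this is the minimum enclosing circle.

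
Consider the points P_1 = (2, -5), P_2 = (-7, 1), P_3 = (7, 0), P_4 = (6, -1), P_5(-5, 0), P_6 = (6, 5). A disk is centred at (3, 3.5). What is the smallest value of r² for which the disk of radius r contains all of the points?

106.25

The required radius is the distance from (3, 3.5) to the farthest point.
Squared distances: 73.25, 106.25, 28.25, 29.25, 76.25, 11.25.
Maximum is 106.25, attained at P_2.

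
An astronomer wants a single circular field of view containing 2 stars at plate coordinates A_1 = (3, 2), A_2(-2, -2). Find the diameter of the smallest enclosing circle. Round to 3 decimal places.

6.403

The smallest circle enclosing two points has them as diameter endpoints.
Centre = midpoint = (0.5, 0); r² = |A_1A_2|²/4 = 41/4 = 10.25.
Diameter = 2r = 2√(10.25) ≈ 6.403.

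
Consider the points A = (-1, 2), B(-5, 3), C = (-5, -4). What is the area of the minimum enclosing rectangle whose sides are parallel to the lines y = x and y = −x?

35

In coordinates u = x + y, v = x − y the rectangle is axis-aligned; the map (x,y)→(u,v) scales areas by 2.
u-values: 1, -2, -9; range = 1 − (-9) = 10.
v-values: -3, -8, -1; range = -1 − (-8) = 7.
Area = (10 × 7) / 2 = 35.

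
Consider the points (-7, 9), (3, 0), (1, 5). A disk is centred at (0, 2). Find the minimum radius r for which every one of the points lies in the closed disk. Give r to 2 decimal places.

The required radius is the distance from (0, 2) to the farthest point.
Squared distances: 98, 13, 10.
Maximum is 98, attained at (-7, 9).
r = √98 ≈ 9.90.

9.90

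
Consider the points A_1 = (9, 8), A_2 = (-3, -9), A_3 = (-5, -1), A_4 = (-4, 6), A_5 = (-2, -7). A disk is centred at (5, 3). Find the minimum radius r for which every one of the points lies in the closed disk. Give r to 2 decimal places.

The required radius is the distance from (5, 3) to the farthest point.
Squared distances: 41, 208, 116, 90, 149.
Maximum is 208, attained at A_2.
r = √208 ≈ 14.42.

14.42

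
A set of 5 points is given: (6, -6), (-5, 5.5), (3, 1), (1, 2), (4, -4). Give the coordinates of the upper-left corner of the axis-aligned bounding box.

(-5, 5.5)

x-range [-5, 6], y-range [-6, 5.5].
The upper-left corner is (-5, 5.5).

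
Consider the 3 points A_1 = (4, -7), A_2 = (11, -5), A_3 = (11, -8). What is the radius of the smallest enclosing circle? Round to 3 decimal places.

Side lengths²: A_1A_2² = 53, A_1A_3² = 50, A_2A_3² = 9.
Since A_1A_2² = 53 < 50 + 9 = 59, the triangle is acute, so the smallest enclosing circle is the circumcircle.
Circumcentre = (107/14, -6.5), r² = 1325/98.
r = √(1325/98) ≈ 3.677.

3.677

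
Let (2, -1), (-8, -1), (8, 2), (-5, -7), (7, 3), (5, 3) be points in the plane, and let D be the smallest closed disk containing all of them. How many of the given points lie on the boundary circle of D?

By Welzl's lemma the MEC is supported by two points (diametrically opposite) or three points (on a circumcircle).
The minimum enclosing circle is determined by three boundary points: (-8, -1), (8, 2), (-5, -7).
Their circumcentre is (3/14, -9/14) with r² = 6625/98.
The farthest remaining point (7, 3) is at distance² 5813/98 ≤ 6625/98.
The points at distance exactly r from the centre are (-8, -1), (8, 2), (-5, -7) — 3 points.

3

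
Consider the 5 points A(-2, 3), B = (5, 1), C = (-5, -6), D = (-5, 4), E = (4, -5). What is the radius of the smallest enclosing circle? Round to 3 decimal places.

6.403

The minimum enclosing circle is determined by three boundary points: C, D, E.
Their circumcentre is (-1, -1) with r² = 41.
The farthest remaining point B is at distance² 40 ≤ 41.
r = √41 ≈ 6.403.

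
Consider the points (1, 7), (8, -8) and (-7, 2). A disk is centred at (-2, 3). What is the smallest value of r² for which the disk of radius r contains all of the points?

221

The required radius is the distance from (-2, 3) to the farthest point.
Squared distances: 25, 221, 26.
Maximum is 221, attained at (8, -8).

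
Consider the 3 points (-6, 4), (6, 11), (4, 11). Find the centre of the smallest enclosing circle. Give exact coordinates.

Call the three points A, B, C in the order given.
Side lengths²: AB² = 193, AC² = 149, BC² = 4.
Since AB² = 193 ≥ 149 + 4 = 153, the angle opposite AB is not acute, so the smallest enclosing circle has AB as diameter.
Centre = midpoint of AB = (0, 7.5), r² = 193/4 = 48.25.
Centre = (0, 7.5).

(0, 7.5)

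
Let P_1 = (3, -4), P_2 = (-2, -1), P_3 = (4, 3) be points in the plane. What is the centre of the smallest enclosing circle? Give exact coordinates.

(35/19, -5/19)

Side lengths²: P_1P_2² = 34, P_1P_3² = 50, P_2P_3² = 52.
Since P_2P_3² = 52 < 50 + 34 = 84, the triangle is acute, so the smallest enclosing circle is the circumcircle.
Circumcentre = (35/19, -5/19), r² = 5525/361.
Centre = (35/19, -5/19).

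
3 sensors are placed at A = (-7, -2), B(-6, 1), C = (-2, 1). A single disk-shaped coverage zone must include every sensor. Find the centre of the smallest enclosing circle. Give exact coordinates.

(-4.5, -0.5)

Side lengths²: AB² = 10, AC² = 34, BC² = 16.
Since AC² = 34 ≥ 16 + 10 = 26, the angle opposite AC is not acute, so the smallest enclosing circle has AC as diameter.
Centre = midpoint of AC = (-4.5, -0.5), r² = 34/4 = 8.5.
Centre = (-4.5, -0.5).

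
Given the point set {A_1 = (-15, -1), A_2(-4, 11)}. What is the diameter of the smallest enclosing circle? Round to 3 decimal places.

The smallest circle enclosing two points has them as diameter endpoints.
Centre = midpoint = (-9.5, 5); r² = |A_1A_2|²/4 = 265/4 = 66.25.
Diameter = 2r = 2√(66.25) ≈ 16.279.

16.279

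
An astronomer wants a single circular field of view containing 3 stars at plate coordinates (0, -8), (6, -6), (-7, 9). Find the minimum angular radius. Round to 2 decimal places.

9.92

Call the three points A, B, C in the order given.
Side lengths²: AB² = 40, AC² = 338, BC² = 394.
Since BC² = 394 ≥ 338 + 40 = 378, the angle opposite BC is not acute, so the smallest enclosing circle has BC as diameter.
Centre = midpoint of BC = (-0.5, 1.5), r² = 394/4 = 98.5.
r = √(98.5) ≈ 9.92.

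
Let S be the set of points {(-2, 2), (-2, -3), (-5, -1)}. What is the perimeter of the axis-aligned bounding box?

Width = max x − min x = -2 − (-5) = 3.
Height = max y − min y = 2 − (-3) = 5.
Perimeter = 2(3 + 5) = 16.

16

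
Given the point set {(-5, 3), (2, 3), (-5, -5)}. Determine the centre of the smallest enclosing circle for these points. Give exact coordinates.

Call the three points A, B, C in the order given.
Side lengths²: AB² = 49, AC² = 64, BC² = 113.
Since BC² = 113 ≥ 64 + 49 = 113, the angle opposite BC is not acute, so the smallest enclosing circle has BC as diameter.
Centre = midpoint of BC = (-1.5, -1), r² = 113/4 = 28.25.
Centre = (-1.5, -1).

(-1.5, -1)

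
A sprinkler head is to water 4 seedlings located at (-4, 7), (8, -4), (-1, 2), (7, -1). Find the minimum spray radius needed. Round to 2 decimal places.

By Welzl's lemma the MEC is supported by two points (diametrically opposite) or three points (on a circumcircle).
The farthest pair is (-4, 7)–(8, -4) with squared distance 265. The circle on this segment as diameter has centre (2, 1.5) and r² = 265/4 = 66.25.
Check (-1, 2): distance² to centre = 9.25 ≤ 66.25, so it lies inside.
All remaining points lie in this disk, and no smaller disk contains both endpoints, so this is the minimum enclosing circle.
r = √(66.25) ≈ 8.14.

8.14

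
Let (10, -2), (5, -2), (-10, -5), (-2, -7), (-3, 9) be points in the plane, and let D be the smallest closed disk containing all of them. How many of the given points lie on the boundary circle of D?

A smallest enclosing disk is always determined by at most three of the input points on its boundary.
The minimum enclosing circle is determined by three boundary points: (10, -2), (-10, -5), (-3, 9).
Their circumcentre is (-27/74, -79/74) with r² = 296525/2738.
The farthest remaining point (-2, -7) is at distance² 103681/2738 ≤ 296525/2738.
The points at distance exactly r from the centre are (10, -2), (-10, -5), (-3, 9) — 3 points.

3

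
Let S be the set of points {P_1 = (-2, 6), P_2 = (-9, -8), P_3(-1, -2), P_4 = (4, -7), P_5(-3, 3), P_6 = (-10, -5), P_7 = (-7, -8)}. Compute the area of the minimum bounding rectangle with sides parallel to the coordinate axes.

196

x ranges over [-10, 4], width 14.
y ranges over [-8, 6], height 14.
Area = 14 × 14 = 196.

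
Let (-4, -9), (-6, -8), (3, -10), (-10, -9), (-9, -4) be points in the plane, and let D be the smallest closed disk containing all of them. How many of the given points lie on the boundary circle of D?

The minimum enclosing circle of a finite set is fixed by two of the points (as a diameter) or three (as a circumcircle).
The minimum enclosing circle is determined by three boundary points: (3, -10), (-10, -9), (-9, -4).
Their circumcentre is (-37/11, -85/11) with r² = 5525/121.
The farthest remaining point (-6, -8) is at distance² 850/121 ≤ 5525/121.
The points at distance exactly r from the centre are (3, -10), (-10, -9), (-9, -4) — 3 points.

3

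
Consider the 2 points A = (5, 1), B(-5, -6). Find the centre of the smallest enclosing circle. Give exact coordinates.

The smallest circle enclosing two points has them as diameter endpoints.
Centre = midpoint = (0, -2.5); r² = |AB|²/4 = 149/4 = 37.25.
Centre = (0, -2.5).

(0, -2.5)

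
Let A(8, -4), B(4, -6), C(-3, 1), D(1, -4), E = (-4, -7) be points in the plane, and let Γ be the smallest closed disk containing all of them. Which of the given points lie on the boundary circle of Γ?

By Welzl's lemma the MEC is supported by two points (diametrically opposite) or three points (on a circumcircle).
The minimum enclosing circle is determined by three boundary points: A, C, E.
Their circumcentre is (95/62, -225/62) with r² = 80665/1922.
The farthest remaining point B is at distance² 22509/1922 ≤ 80665/1922.
The points at distance exactly r from the centre are A, C, E — 3 points.

A, C, E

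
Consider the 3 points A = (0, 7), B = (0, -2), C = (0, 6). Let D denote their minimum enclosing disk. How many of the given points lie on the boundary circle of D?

Side lengths²: AB² = 81, AC² = 1, BC² = 64.
Since AB² = 81 ≥ 64 + 1 = 65, the angle opposite AB is not acute, so the smallest enclosing circle has AB as diameter.
Centre = midpoint of AB = (0, 2.5), r² = 81/4 = 20.25.
The points at distance exactly r from the centre are A, B — 2 points.

2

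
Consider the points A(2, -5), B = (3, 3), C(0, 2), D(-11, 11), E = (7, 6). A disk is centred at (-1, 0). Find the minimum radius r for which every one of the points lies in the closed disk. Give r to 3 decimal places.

The required radius is the distance from (-1, 0) to the farthest point.
Squared distances: 34, 25, 5, 221, 100.
Maximum is 221, attained at D.
r = √221 ≈ 14.866.

14.866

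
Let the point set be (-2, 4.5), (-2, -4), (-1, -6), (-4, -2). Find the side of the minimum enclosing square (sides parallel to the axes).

10.5

The bounding box has width 3 and height 10.5.
An axis-aligned square enclosing the set must have side ≥ max(width, height).
So the minimum side is max(3, 10.5) = 10.5.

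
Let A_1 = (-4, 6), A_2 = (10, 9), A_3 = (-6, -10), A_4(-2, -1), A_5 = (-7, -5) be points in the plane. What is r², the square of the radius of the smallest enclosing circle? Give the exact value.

The farthest pair is A_2–A_3 with squared distance 617. The circle on this segment as diameter has centre (2, -0.5) and r² = 617/4 = 154.25.
Check A_1: distance² to centre = 78.25 ≤ 154.25, so it lies inside.
All remaining points lie in this disk, and no smaller disk contains both endpoints, so this is the minimum enclosing circle.

154.25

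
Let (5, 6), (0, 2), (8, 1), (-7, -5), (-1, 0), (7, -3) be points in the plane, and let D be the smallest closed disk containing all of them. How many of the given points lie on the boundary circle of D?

The minimum enclosing circle of a finite set is fixed by two of the points (as a diameter) or three (as a circumcircle).
The minimum enclosing circle is determined by three boundary points: (5, 6), (8, 1), (-7, -5).
Their circumcentre is (-7/62, -29/62) with r² = 130645/1922.
The farthest remaining point (7, -3) is at distance² 109565/1922 ≤ 130645/1922.
The points at distance exactly r from the centre are (5, 6), (8, 1), (-7, -5) — 3 points.

3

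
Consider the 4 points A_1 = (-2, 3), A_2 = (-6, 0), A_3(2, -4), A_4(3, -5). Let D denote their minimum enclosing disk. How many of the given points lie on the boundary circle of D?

A smallest enclosing disk is always determined by at most three of the input points on its boundary.
The minimum enclosing circle is determined by three boundary points: A_1, A_2, A_4.
Their circumcentre is (-121/94, -199/94) with r² = 117925/4418.
The farthest remaining point A_3 is at distance² 63405/4418 ≤ 117925/4418.
The points at distance exactly r from the centre are A_1, A_2, A_4 — 3 points.

3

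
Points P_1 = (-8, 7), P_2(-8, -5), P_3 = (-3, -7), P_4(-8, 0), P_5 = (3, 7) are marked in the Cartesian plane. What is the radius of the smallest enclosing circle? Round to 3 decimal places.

8.139

The farthest pair is P_2–P_5 with squared distance 265. The circle on this segment as diameter has centre (-2.5, 1) and r² = 265/4 = 66.25.
Check P_1: distance² to centre = 66.25 ≤ 66.25, so it lies inside.
All remaining points lie in this disk, and no smaller disk contains both endpoints, so this is the minimum enclosing circle.
r = √(66.25) ≈ 8.139.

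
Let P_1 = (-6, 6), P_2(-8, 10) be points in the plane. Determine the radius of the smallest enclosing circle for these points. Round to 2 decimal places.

The smallest circle enclosing two points has them as diameter endpoints.
Centre = midpoint = (-7, 8); r² = |P_1P_2|²/4 = 20/4 = 5.
r = √5 ≈ 2.24.

2.24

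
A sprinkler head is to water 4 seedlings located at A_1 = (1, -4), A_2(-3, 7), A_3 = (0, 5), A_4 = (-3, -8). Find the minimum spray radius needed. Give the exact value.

A smallest enclosing disk is always determined by at most three of the input points on its boundary.
The farthest pair is A_2–A_4 with squared distance 225. The circle on this segment as diameter has centre (-3, -0.5) and r² = 225/4 = 56.25.
Check A_1: distance² to centre = 28.25 ≤ 56.25, so it lies inside.
All remaining points lie in this disk, and no smaller disk contains both endpoints, so this is the minimum enclosing circle.
r = √(56.25) = 7.5.

7.5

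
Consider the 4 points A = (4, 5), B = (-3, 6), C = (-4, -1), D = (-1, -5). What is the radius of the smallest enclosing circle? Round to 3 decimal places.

5.893

The minimum enclosing circle is determined by three boundary points: A, B, D.
Their circumcentre is (-1/6, 5/6) with r² = 625/18.
The farthest remaining point C is at distance² 325/18 ≤ 625/18.
r = √(625/18) ≈ 5.893.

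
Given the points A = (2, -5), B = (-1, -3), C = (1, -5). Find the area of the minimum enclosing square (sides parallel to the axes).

The bounding box has width 3 and height 2.
An axis-aligned square enclosing the set must have side ≥ max(width, height).
So the minimum side is max(3, 2) = 3.
Area = 3² = 9.

9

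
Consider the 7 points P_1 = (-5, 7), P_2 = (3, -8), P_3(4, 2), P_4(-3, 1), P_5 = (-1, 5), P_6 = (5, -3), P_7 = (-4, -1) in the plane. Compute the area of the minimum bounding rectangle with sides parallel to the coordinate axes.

x ranges over [-5, 5], width 10.
y ranges over [-8, 7], height 15.
Area = 10 × 15 = 150.

150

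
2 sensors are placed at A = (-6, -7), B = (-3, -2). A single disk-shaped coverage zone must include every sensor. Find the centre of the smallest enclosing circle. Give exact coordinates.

The smallest circle enclosing two points has them as diameter endpoints.
Centre = midpoint = (-4.5, -4.5); r² = |AB|²/4 = 34/4 = 8.5.
Centre = (-4.5, -4.5).

(-4.5, -4.5)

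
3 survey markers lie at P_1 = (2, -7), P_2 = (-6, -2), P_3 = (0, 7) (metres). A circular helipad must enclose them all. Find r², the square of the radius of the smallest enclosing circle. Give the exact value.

28925/578

Side lengths²: P_1P_2² = 89, P_1P_3² = 200, P_2P_3² = 117.
Since P_1P_3² = 200 < 117 + 89 = 206, the triangle is acute, so the smallest enclosing circle is the circumcircle.
Circumcentre = (27/34, -1/34), r² = 28925/578.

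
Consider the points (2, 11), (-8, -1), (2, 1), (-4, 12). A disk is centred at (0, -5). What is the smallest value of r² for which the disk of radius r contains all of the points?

The required radius is the distance from (0, -5) to the farthest point.
Squared distances: 260, 80, 40, 305.
Maximum is 305, attained at (-4, 12).

305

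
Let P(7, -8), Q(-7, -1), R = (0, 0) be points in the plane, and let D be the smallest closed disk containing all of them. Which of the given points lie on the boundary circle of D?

Side lengths²: PQ² = 245, PR² = 113, QR² = 50.
Since PQ² = 245 ≥ 113 + 50 = 163, the angle opposite PQ is not acute, so the smallest enclosing circle has PQ as diameter.
Centre = midpoint of PQ = (0, -4.5), r² = 245/4 = 61.25.
The points at distance exactly r from the centre are P, Q — 2 points.

P, Q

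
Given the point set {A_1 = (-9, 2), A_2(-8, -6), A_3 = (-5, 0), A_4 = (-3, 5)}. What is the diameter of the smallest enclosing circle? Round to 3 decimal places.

The farthest pair is A_2–A_4 with squared distance 146. The circle on this segment as diameter has centre (-5.5, -0.5) and r² = 146/4 = 36.5.
Check A_1: distance² to centre = 18.5 ≤ 36.5, so it lies inside.
All remaining points lie in this disk, and no smaller disk contains both endpoints, so this is the minimum enclosing circle.
Diameter = 2r = 2√(36.5) ≈ 12.083.

12.083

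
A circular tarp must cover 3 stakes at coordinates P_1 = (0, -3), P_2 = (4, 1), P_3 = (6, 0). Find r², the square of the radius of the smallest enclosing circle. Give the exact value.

Side lengths²: P_1P_2² = 32, P_1P_3² = 45, P_2P_3² = 5.
Since P_1P_3² = 45 ≥ 32 + 5 = 37, the angle opposite P_1P_3 is not acute, so the smallest enclosing circle has P_1P_3 as diameter.
Centre = midpoint of P_1P_3 = (3, -1.5), r² = 45/4 = 11.25.

11.25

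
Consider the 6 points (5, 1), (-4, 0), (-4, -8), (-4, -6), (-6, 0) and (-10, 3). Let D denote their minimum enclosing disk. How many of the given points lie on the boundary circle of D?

3

The minimum enclosing circle of a finite set is fixed by two of the points (as a diameter) or three (as a circumcircle).
The minimum enclosing circle is determined by three boundary points: (5, 1), (-4, -8), (-10, 3).
Their circumcentre is (-95/34, -7/34) with r² = 35953/578.
The farthest remaining point (-4, -6) is at distance² 20245/578 ≤ 35953/578.
The points at distance exactly r from the centre are (5, 1), (-4, -8), (-10, 3) — 3 points.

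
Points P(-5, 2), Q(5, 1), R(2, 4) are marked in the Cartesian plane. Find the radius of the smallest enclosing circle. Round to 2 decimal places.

5.02

Side lengths²: PQ² = 101, PR² = 53, QR² = 18.
Since PQ² = 101 ≥ 53 + 18 = 71, the angle opposite PQ is not acute, so the smallest enclosing circle has PQ as diameter.
Centre = midpoint of PQ = (0, 1.5), r² = 101/4 = 25.25.
r = √(25.25) ≈ 5.02.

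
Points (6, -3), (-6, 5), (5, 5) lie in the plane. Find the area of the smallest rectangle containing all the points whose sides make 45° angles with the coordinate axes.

110

In coordinates u = x + y, v = x − y the rectangle is axis-aligned; the map (x,y)→(u,v) scales areas by 2.
u-values: 3, -1, 10; range = 10 − (-1) = 11.
v-values: 9, -11, 0; range = 9 − (-11) = 20.
Area = (11 × 20) / 2 = 110.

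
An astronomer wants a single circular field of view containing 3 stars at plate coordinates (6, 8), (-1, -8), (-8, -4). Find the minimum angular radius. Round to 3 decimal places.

Call the three points A, B, C in the order given.
Side lengths²: AB² = 305, AC² = 340, BC² = 65.
Since AC² = 340 < 305 + 65 = 370, the triangle is acute, so the smallest enclosing circle is the circumcircle.
Circumcentre = (-5/14, 1.25), r² = 67405/784.
r = √(67405/784) ≈ 9.272.

9.272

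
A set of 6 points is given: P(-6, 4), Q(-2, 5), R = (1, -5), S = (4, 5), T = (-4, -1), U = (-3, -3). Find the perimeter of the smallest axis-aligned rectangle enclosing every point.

40

Width = max x − min x = 4 − (-6) = 10.
Height = max y − min y = 5 − (-5) = 10.
Perimeter = 2(10 + 10) = 40.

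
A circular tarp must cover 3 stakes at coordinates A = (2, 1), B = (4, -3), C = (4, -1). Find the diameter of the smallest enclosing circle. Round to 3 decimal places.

4.472

Side lengths²: AB² = 20, AC² = 8, BC² = 4.
Since AB² = 20 ≥ 8 + 4 = 12, the angle opposite AB is not acute, so the smallest enclosing circle has AB as diameter.
Centre = midpoint of AB = (3, -1), r² = 20/4 = 5.
Diameter = 2r = 2√5 ≈ 4.472.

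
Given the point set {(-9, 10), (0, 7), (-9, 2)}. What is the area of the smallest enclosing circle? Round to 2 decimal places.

Call the three points A, B, C in the order given.
Side lengths²: AB² = 90, AC² = 64, BC² = 106.
Since BC² = 106 < 90 + 64 = 154, the triangle is acute, so the smallest enclosing circle is the circumcircle.
Circumcentre = (-16/3, 6), r² = 265/9.
Area = π·r² = π·265/9 ≈ 92.50.

92.50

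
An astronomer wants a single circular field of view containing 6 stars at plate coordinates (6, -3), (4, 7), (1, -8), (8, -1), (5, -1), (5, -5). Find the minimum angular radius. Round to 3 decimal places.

The farthest pair is (4, 7)–(1, -8) with squared distance 234. The circle on this segment as diameter has centre (2.5, -0.5) and r² = 234/4 = 58.5.
Check (6, -3): distance² to centre = 18.5 ≤ 58.5, so it lies inside.
All remaining points lie in this disk, and no smaller disk contains both endpoints, so this is the minimum enclosing circle.
r = √(58.5) ≈ 7.649.

7.649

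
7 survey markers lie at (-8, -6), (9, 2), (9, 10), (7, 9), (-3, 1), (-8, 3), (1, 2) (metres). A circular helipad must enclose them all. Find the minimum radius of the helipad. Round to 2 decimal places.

A smallest enclosing disk is always determined by at most three of the input points on its boundary.
The farthest pair is (-8, -6)–(9, 10) with squared distance 545. The circle on this segment as diameter has centre (0.5, 2) and r² = 545/4 = 136.25.
Check (9, 2): distance² to centre = 72.25 ≤ 136.25, so it lies inside.
All remaining points lie in this disk, and no smaller disk contains both endpoints, so this is the minimum enclosing circle.
r = √(136.25) ≈ 11.67.

11.67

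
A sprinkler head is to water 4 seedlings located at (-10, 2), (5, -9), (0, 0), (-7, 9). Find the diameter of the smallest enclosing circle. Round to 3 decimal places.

21.633

The farthest pair is (5, -9)–(-7, 9) with squared distance 468. The circle on this segment as diameter has centre (-1, 0) and r² = 468/4 = 117.
Check (-10, 2): distance² to centre = 85 ≤ 117, so it lies inside.
All remaining points lie in this disk, and no smaller disk contains both endpoints, so this is the minimum enclosing circle.
Diameter = 2r = 2√117 ≈ 21.633.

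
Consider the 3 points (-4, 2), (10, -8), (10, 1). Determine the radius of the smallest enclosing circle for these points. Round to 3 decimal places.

8.602

Call the three points A, B, C in the order given.
Side lengths²: AB² = 296, AC² = 197, BC² = 81.
Since AB² = 296 ≥ 197 + 81 = 278, the angle opposite AB is not acute, so the smallest enclosing circle has AB as diameter.
Centre = midpoint of AB = (3, -3), r² = 296/4 = 74.
r = √74 ≈ 8.602.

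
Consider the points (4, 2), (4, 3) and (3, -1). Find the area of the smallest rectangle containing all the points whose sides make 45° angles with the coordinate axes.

In coordinates u = x + y, v = x − y the rectangle is axis-aligned; the map (x,y)→(u,v) scales areas by 2.
u-values: 6, 7, 2; range = 7 − 2 = 5.
v-values: 2, 1, 4; range = 4 − 1 = 3.
Area = (5 × 3) / 2 = 7.5.

7.5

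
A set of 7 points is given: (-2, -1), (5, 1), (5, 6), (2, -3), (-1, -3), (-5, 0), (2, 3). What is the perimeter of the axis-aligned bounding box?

Width = max x − min x = 5 − (-5) = 10.
Height = max y − min y = 6 − (-3) = 9.
Perimeter = 2(10 + 9) = 38.

38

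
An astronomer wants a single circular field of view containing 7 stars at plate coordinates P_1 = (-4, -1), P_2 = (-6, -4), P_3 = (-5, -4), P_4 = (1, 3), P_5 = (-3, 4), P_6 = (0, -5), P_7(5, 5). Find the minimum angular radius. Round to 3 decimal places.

By Welzl's lemma the MEC is supported by two points (diametrically opposite) or three points (on a circumcircle).
The farthest pair is P_2–P_7 with squared distance 202. The circle on this segment as diameter has centre (-0.5, 0.5) and r² = 202/4 = 50.5.
Check P_1: distance² to centre = 14.5 ≤ 50.5, so it lies inside.
All remaining points lie in this disk, and no smaller disk contains both endpoints, so this is the minimum enclosing circle.
r = √(50.5) ≈ 7.106.

7.106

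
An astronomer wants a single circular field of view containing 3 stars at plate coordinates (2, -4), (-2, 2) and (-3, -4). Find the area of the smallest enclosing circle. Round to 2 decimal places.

41.98

Call the three points A, B, C in the order given.
Side lengths²: AB² = 52, AC² = 25, BC² = 37.
Since AB² = 52 < 37 + 25 = 62, the triangle is acute, so the smallest enclosing circle is the circumcircle.
Circumcentre = (-0.5, -4/3), r² = 481/36.
Area = π·r² = π·481/36 ≈ 41.98.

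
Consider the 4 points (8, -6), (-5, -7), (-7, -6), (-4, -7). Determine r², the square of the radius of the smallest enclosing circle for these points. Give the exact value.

The farthest pair is (8, -6)–(-7, -6) with squared distance 225. The circle on this segment as diameter has centre (0.5, -6) and r² = 225/4 = 56.25.
Check (-5, -7): distance² to centre = 31.25 ≤ 56.25, so it lies inside.
All remaining points lie in this disk, and no smaller disk contains both endpoints, so this is the minimum enclosing circle.

56.25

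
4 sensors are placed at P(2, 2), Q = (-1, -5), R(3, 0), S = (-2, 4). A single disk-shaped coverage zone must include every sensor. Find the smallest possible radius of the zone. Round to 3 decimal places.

4.528

The farthest pair is Q–S with squared distance 82. The circle on this segment as diameter has centre (-1.5, -0.5) and r² = 82/4 = 20.5.
Check P: distance² to centre = 18.5 ≤ 20.5, so it lies inside.
All remaining points lie in this disk, and no smaller disk contains both endpoints, so this is the minimum enclosing circle.
r = √(20.5) ≈ 4.528.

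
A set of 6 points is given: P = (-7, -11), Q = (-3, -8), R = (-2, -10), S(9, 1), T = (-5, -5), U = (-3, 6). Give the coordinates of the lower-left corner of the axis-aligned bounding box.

x-range [-7, 9], y-range [-11, 6].
The lower-left corner is (-7, -11).

(-7, -11)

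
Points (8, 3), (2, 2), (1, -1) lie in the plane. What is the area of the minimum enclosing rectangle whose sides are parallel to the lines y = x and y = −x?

27.5

In coordinates u = x + y, v = x − y the rectangle is axis-aligned; the map (x,y)→(u,v) scales areas by 2.
u-values: 11, 4, 0; range = 11 − 0 = 11.
v-values: 5, 0, 2; range = 5 − 0 = 5.
Area = (11 × 5) / 2 = 27.5.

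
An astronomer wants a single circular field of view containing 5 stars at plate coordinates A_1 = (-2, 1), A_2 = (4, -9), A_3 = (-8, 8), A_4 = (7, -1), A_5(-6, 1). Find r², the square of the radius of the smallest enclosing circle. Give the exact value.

108.25

A smallest enclosing disk is always determined by at most three of the input points on its boundary.
The farthest pair is A_2–A_3 with squared distance 433. The circle on this segment as diameter has centre (-2, -0.5) and r² = 433/4 = 108.25.
Check A_1: distance² to centre = 2.25 ≤ 108.25, so it lies inside.
All remaining points lie in this disk, and no smaller disk contains both endpoints, so this is the minimum enclosing circle.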